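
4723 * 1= 4723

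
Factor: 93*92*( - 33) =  - 2^2*3^2*11^1*23^1*31^1= -  282348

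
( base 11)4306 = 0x163D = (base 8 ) 13075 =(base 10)5693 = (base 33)57H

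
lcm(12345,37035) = 37035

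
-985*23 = - 22655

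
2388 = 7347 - 4959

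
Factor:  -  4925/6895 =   -  5^1 *7^(- 1 )= - 5/7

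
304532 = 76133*4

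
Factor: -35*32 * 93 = -2^5 * 3^1 *5^1*7^1*31^1 = -  104160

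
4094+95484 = 99578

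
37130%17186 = 2758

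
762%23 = 3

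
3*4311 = 12933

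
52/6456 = 13/1614=0.01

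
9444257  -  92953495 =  - 83509238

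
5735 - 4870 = 865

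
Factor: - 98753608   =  - 2^3*12344201^1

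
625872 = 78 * 8024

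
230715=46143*5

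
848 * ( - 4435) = - 3760880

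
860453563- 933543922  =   - 73090359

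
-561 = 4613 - 5174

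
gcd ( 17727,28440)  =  3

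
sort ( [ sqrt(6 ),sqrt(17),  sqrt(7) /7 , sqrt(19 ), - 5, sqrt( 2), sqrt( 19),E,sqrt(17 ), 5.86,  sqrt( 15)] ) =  [ - 5 , sqrt(7) /7 , sqrt( 2),sqrt(6), E,sqrt( 15 ) , sqrt(17 ),sqrt( 17), sqrt (19),sqrt (19),5.86] 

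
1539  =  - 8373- - 9912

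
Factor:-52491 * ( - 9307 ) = 488533737 = 3^1*41^1 *227^1*17497^1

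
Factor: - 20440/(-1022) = 20 = 2^2*5^1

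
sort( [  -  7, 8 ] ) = [-7,8]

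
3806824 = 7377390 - 3570566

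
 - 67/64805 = -67/64805 = - 0.00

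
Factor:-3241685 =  -5^1* 19^1*34123^1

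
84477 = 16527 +67950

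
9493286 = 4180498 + 5312788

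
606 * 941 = 570246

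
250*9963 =2490750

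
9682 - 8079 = 1603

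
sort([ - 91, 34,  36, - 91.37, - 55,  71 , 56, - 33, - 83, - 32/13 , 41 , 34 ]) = [ - 91.37, - 91, - 83  , - 55,-33,-32/13 , 34, 34,36, 41,56, 71]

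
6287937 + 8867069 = 15155006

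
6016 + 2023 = 8039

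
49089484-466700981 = - 417611497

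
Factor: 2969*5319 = 15792111 = 3^3* 197^1*2969^1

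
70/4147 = 70/4147 = 0.02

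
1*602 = 602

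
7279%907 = 23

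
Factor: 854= 2^1*7^1*61^1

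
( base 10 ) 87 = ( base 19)4B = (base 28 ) 33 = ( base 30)2R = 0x57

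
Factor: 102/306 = 1/3 = 3^( - 1)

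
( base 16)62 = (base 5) 343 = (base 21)4e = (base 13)77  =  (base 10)98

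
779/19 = 41 = 41.00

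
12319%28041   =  12319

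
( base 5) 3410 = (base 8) 740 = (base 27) HL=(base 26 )IC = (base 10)480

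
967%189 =22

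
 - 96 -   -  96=0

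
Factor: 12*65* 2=2^3*3^1*5^1*13^1 = 1560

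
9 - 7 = 2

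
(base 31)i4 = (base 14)2c2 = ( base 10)562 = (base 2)1000110010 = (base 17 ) 1G1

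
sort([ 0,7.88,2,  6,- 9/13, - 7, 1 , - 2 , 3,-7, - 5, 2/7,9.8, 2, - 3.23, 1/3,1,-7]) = [ - 7,  -  7, - 7, - 5 , - 3.23 , - 2, - 9/13, 0, 2/7,1/3, 1, 1, 2, 2,3 , 6 , 7.88,9.8 ]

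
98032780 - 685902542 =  - 587869762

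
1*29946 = 29946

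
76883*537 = 41286171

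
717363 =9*79707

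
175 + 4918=5093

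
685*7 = 4795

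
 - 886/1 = -886  =  - 886.00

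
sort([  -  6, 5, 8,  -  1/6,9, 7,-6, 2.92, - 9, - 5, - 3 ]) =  [ - 9,  -  6, - 6, - 5, - 3 , - 1/6, 2.92, 5, 7, 8, 9]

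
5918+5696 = 11614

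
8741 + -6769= 1972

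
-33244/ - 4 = 8311 + 0/1 = 8311.00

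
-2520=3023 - 5543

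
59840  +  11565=71405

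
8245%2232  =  1549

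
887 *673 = 596951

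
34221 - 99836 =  - 65615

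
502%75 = 52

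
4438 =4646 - 208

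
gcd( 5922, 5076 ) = 846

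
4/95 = 4/95 =0.04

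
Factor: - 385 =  - 5^1* 7^1*11^1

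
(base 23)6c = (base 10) 150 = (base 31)4q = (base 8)226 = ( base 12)106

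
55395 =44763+10632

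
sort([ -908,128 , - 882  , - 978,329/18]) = [ - 978,-908, - 882, 329/18, 128]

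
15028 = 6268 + 8760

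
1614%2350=1614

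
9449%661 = 195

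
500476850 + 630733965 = 1131210815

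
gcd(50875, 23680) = 185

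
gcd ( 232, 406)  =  58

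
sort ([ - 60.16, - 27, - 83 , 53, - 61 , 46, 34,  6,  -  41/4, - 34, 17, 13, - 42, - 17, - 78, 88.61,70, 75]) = [ - 83, - 78, - 61 ,-60.16, - 42, - 34 ,-27, - 17 , - 41/4 , 6, 13,17,  34,46 , 53 , 70, 75,88.61 ]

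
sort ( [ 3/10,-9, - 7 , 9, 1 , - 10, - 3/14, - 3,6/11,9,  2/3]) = [  -  10, -9, -7, - 3, - 3/14, 3/10, 6/11, 2/3,1,  9 , 9 ] 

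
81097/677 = 81097/677 = 119.79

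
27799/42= 27799/42= 661.88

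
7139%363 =242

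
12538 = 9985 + 2553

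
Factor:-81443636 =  - 2^2 * 20360909^1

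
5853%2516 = 821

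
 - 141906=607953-749859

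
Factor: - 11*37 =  - 407=- 11^1* 37^1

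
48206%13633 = 7307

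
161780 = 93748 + 68032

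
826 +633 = 1459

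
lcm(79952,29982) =239856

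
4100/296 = 13 + 63/74 = 13.85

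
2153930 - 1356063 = 797867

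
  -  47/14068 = -1 + 14021/14068 = - 0.00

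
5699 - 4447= 1252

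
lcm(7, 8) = 56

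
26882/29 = 926 + 28/29 = 926.97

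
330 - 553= -223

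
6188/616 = 221/22 = 10.05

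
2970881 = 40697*73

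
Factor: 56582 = 2^1*19^1*1489^1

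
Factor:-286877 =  - 41^1*6997^1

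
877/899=877/899 = 0.98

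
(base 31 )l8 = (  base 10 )659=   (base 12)46b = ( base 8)1223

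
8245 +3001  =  11246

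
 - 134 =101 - 235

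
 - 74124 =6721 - 80845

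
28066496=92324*304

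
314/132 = 157/66 = 2.38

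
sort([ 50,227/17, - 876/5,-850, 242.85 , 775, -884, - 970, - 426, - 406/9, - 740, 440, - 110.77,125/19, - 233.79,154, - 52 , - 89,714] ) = [ - 970, - 884, - 850, - 740, - 426,- 233.79, - 876/5, - 110.77, - 89,-52, - 406/9, 125/19, 227/17, 50,154,242.85,440,714,775]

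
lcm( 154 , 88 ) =616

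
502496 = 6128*82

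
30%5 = 0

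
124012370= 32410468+91601902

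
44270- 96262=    - 51992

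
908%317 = 274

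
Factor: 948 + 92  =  1040  =  2^4*5^1*13^1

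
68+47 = 115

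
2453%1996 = 457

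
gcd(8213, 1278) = 1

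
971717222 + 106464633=1078181855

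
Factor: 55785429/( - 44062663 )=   - 3^4*7^1*53^( - 1 )*98387^1*831371^(  -  1 ) 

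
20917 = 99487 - 78570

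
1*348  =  348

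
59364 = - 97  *( - 612)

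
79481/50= 1589 + 31/50 = 1589.62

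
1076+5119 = 6195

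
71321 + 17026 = 88347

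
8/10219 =8/10219 = 0.00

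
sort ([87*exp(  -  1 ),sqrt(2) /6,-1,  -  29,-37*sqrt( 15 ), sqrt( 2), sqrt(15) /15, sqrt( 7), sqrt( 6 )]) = [ - 37 * sqrt( 15),  -  29 ,  -  1, sqrt( 2)/6,sqrt( 15) /15, sqrt( 2), sqrt ( 6),sqrt( 7),87*exp(- 1)]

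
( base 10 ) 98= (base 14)70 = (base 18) 58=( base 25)3n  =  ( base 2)1100010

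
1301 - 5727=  - 4426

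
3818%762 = 8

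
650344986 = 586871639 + 63473347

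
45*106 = 4770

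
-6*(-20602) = 123612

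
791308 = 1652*479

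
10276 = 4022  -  - 6254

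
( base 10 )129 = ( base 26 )4P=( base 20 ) 69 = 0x81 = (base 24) 59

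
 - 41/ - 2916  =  41/2916  =  0.01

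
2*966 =1932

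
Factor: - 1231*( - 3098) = 3813638  =  2^1*1231^1*1549^1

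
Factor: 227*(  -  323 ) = -73321 = -17^1*19^1*227^1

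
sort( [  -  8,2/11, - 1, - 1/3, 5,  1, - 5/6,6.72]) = [ - 8, -1,-5/6, - 1/3, 2/11,1,  5, 6.72]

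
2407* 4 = 9628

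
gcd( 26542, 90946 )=2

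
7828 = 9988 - 2160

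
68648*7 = 480536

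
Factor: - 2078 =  - 2^1 *1039^1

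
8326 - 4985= 3341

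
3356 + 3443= 6799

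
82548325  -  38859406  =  43688919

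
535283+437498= 972781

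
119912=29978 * 4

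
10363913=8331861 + 2032052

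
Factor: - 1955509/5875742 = -2^( - 1 ) * 787^( - 1) * 3733^(-1) * 1955509^1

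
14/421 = 14/421 = 0.03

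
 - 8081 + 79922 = 71841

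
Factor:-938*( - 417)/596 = 195573/298= 2^(-1 )*3^1*7^1* 67^1 *139^1*149^(-1)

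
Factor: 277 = 277^1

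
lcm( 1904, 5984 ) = 41888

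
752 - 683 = 69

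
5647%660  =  367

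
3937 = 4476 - 539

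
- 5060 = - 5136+76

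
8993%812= 61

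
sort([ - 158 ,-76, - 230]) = [ - 230, -158, -76]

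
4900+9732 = 14632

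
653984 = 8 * 81748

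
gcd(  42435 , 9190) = 5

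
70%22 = 4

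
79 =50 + 29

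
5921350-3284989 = 2636361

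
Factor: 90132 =2^2*3^1*7^1*29^1*37^1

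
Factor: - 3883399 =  - 13^1*298723^1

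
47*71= 3337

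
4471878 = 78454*57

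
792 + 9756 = 10548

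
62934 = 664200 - 601266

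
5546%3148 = 2398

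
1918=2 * 959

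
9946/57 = 174  +  28/57 = 174.49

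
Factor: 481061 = 7^1 * 19^1*3617^1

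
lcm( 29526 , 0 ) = 0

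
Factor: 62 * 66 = 4092 =2^2*3^1*11^1*31^1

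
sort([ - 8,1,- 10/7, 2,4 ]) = [ - 8, - 10/7,1,2, 4 ]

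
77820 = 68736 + 9084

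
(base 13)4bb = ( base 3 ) 1010202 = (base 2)1100111110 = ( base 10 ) 830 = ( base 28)11I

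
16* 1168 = 18688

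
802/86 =9  +  14/43 = 9.33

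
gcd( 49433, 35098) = 1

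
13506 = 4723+8783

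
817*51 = 41667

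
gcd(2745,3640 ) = 5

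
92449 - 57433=35016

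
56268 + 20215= 76483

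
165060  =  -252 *( - 655 )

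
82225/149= 82225/149 = 551.85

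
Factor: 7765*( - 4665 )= - 3^1*5^2*311^1*1553^1 =- 36223725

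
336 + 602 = 938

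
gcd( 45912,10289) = 1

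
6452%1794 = 1070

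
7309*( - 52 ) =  - 380068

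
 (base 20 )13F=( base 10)475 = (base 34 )dx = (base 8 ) 733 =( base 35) DK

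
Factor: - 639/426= - 2^(-1)*3^1 = - 3/2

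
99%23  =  7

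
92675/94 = 92675/94 =985.90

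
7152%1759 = 116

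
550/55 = 10 = 10.00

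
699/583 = 1 + 116/583 = 1.20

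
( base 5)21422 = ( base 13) 8A5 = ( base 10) 1487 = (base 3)2001002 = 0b10111001111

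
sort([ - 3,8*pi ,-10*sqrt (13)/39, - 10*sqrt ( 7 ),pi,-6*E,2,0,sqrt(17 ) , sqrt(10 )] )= [-10*sqrt( 7 ) , - 6*E,-3, - 10*sqrt (13) /39,0,2,pi,sqrt ( 10),sqrt(17),8*pi]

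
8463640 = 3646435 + 4817205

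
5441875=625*8707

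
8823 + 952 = 9775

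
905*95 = 85975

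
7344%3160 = 1024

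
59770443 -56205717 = 3564726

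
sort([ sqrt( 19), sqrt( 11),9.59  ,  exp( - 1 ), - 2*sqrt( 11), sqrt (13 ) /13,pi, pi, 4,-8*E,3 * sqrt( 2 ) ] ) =[ - 8*E ,-2*sqrt( 11),sqrt (13)/13,exp( - 1 ) , pi , pi, sqrt(11 ), 4,3*sqrt( 2),sqrt( 19),9.59] 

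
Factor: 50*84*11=2^3*3^1*5^2*7^1*11^1 = 46200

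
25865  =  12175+13690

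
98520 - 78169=20351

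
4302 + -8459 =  - 4157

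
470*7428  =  3491160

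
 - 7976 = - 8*997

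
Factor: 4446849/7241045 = 3^1*5^( - 1 ) * 7^ ( - 1 )*11^1*134753^1*206887^(  -  1)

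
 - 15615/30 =-521 + 1/2 = - 520.50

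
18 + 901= 919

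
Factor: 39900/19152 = 2^( - 2 )*3^( - 1)*5^2=25/12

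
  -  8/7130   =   - 1  +  3561/3565 = -0.00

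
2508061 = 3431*731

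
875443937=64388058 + 811055879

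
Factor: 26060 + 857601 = 883661=883661^1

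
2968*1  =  2968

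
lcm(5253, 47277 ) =47277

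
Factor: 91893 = 3^1*30631^1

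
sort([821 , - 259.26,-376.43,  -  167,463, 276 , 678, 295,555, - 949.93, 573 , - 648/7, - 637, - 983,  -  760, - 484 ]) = [  -  983,  -  949.93,  -  760, - 637, - 484,-376.43, - 259.26,-167,-648/7,276,295, 463,555, 573, 678,821 ] 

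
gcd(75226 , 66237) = 1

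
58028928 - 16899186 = 41129742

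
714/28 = 51/2  =  25.50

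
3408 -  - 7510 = 10918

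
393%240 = 153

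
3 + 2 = 5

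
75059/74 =75059/74= 1014.31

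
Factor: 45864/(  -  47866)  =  -252/263=-2^2*3^2*7^1*263^( - 1 ) 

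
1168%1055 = 113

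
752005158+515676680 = 1267681838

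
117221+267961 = 385182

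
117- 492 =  - 375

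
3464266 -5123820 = - 1659554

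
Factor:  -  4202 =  - 2^1*  11^1 * 191^1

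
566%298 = 268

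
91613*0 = 0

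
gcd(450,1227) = 3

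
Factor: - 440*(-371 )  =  2^3*5^1*7^1*11^1*53^1  =  163240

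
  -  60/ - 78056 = 15/19514 = 0.00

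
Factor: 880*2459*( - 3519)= - 7614834480 = - 2^4*3^2*5^1*11^1*17^1*23^1*2459^1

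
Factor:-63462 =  - 2^1  *  3^1 *7^1*1511^1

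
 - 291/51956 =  - 1  +  51665/51956 = -0.01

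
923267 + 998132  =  1921399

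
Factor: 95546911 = 47^1*151^1*13463^1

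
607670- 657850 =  - 50180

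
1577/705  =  2+ 167/705 = 2.24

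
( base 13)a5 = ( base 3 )12000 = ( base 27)50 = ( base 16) 87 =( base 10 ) 135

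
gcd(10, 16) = 2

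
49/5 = 9 + 4/5 = 9.80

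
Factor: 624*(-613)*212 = -81092544 = - 2^6*3^1*13^1  *53^1 * 613^1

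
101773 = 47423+54350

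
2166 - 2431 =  -265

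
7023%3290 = 443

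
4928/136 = 616/17 = 36.24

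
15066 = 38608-23542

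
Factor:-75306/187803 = - 2^1*3^(-1 )* 163^1* 271^( - 1) = -326/813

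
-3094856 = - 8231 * 376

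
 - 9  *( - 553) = 4977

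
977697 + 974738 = 1952435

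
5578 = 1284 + 4294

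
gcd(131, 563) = 1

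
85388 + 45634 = 131022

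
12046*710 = 8552660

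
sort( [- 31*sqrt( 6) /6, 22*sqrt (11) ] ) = [ - 31*sqrt( 6)/6, 22*sqrt( 11)]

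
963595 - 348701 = 614894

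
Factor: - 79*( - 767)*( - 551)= - 13^1 * 19^1*29^1*59^1 * 79^1 = - 33386743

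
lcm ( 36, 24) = 72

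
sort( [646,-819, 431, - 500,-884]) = [ - 884,-819,  -  500, 431, 646]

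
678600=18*37700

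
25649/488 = 52 + 273/488  =  52.56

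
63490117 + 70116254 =133606371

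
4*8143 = 32572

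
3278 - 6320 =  - 3042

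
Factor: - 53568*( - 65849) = 2^6*3^3 *7^1*23^1*31^1*409^1 =3527399232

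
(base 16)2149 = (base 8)20511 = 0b10000101001001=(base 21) j6g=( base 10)8521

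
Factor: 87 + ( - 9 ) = 2^1*3^1*13^1 = 78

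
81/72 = 9/8 = 1.12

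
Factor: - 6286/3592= - 7/4 = - 2^(-2)*7^1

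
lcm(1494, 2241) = 4482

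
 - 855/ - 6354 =95/706= 0.13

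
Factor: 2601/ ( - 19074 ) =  - 3/22 = -  2^(-1)*3^1*11^(  -  1)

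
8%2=0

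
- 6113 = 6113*(  -  1)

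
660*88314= 58287240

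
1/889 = 1/889=0.00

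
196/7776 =49/1944= 0.03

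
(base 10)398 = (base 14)206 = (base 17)167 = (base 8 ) 616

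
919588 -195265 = 724323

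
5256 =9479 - 4223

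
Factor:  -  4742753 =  - 4742753^1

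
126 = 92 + 34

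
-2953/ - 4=738 + 1/4 = 738.25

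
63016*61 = 3843976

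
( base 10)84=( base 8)124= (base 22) 3I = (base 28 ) 30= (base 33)2I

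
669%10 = 9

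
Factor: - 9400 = -2^3*5^2*47^1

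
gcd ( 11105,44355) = 5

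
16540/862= 8270/431 = 19.19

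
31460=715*44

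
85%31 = 23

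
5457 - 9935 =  - 4478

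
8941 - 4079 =4862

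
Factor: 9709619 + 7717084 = 17426703 = 3^1*7^2*118549^1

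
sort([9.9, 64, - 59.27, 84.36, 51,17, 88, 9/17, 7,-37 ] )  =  [ - 59.27, - 37,9/17,7,  9.9,  17, 51 , 64, 84.36 , 88]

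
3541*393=1391613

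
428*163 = 69764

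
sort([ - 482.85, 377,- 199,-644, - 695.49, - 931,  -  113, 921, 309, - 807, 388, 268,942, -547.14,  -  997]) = [ - 997, - 931, - 807, - 695.49, - 644,-547.14,-482.85,-199,-113, 268, 309,377, 388, 921, 942 ] 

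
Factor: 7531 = 17^1*443^1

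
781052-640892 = 140160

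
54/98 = 27/49 = 0.55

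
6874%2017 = 823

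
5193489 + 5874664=11068153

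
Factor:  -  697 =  - 17^1*41^1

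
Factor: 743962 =2^1*371981^1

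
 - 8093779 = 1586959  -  9680738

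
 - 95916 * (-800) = 76732800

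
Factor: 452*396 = 178992 = 2^4*3^2*11^1*113^1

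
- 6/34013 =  - 6/34013 = - 0.00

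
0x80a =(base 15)923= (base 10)2058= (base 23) 3kb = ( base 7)6000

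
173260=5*34652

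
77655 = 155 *501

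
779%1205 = 779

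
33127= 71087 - 37960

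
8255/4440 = 1651/888 = 1.86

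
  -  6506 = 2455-8961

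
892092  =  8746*102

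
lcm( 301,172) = 1204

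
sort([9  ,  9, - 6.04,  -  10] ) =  [ - 10,- 6.04, 9, 9 ] 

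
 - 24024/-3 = 8008 + 0/1 = 8008.00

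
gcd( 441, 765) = 9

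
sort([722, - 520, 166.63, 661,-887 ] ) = [- 887, - 520, 166.63, 661,722]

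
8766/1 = 8766= 8766.00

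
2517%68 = 1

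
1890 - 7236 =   -  5346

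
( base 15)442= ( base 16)3C2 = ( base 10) 962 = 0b1111000010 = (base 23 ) 1IJ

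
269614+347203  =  616817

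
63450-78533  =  - 15083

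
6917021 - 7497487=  - 580466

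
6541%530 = 181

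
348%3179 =348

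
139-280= - 141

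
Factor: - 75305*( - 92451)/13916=2^( - 2 )*3^1*5^1*7^( - 2)*71^(-1)*15061^1*30817^1= 6962022555/13916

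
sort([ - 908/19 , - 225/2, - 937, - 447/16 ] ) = [-937, - 225/2, - 908/19, - 447/16]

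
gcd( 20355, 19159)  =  23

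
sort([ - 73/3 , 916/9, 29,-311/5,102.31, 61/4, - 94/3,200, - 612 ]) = [ - 612,- 311/5, - 94/3,-73/3,61/4, 29, 916/9, 102.31, 200]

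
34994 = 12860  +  22134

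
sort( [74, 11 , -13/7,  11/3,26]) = [  -  13/7,11/3,11,26,74] 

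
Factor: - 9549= - 3^2*1061^1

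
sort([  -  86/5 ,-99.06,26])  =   [-99.06, - 86/5,  26]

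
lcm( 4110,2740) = 8220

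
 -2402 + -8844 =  - 11246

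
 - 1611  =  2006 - 3617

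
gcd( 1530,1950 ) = 30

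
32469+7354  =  39823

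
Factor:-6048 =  - 2^5 * 3^3 *7^1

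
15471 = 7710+7761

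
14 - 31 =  - 17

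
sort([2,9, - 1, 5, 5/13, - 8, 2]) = [ - 8, - 1, 5/13,  2,2, 5, 9]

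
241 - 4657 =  - 4416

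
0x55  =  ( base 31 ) 2N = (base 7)151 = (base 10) 85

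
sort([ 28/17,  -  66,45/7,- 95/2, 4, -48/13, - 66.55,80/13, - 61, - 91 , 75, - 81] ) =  [-91, - 81,-66.55, - 66 , - 61,- 95/2, - 48/13,28/17,4,  80/13, 45/7, 75 ] 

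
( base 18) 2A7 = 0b1101000011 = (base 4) 31003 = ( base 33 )pa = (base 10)835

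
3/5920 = 3/5920 = 0.00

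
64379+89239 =153618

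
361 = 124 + 237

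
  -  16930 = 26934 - 43864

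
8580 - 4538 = 4042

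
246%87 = 72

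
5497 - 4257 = 1240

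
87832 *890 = 78170480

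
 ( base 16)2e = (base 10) 46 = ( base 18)2A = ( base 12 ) 3a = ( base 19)28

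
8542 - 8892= - 350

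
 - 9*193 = -1737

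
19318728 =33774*572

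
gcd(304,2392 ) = 8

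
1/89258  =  1/89258=0.00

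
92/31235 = 92/31235 = 0.00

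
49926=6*8321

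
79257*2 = 158514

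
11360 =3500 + 7860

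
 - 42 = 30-72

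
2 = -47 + 49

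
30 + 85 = 115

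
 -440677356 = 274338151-715015507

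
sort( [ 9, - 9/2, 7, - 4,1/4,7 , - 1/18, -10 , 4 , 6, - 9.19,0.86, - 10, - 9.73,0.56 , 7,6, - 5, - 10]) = [-10 , - 10,  -  10 , - 9.73, - 9.19, - 5 , - 9/2, - 4, - 1/18, 1/4,0.56,0.86, 4,6,6,7,7,7,9]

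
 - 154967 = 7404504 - 7559471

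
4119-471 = 3648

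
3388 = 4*847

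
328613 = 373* 881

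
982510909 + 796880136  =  1779391045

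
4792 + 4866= 9658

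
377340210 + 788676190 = 1166016400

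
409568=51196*8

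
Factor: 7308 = 2^2*3^2*7^1*29^1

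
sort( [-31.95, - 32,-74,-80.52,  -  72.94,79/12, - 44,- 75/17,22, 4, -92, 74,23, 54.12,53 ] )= [ - 92,-80.52, - 74, - 72.94, - 44,-32, - 31.95, - 75/17,4, 79/12, 22, 23,  53,54.12, 74 ]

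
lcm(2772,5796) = 63756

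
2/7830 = 1/3915 = 0.00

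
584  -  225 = 359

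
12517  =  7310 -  - 5207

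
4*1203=4812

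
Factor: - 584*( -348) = 203232= 2^5*3^1*29^1*73^1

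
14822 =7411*2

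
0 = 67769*0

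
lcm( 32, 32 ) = 32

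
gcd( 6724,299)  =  1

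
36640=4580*8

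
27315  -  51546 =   -  24231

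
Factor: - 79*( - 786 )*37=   2297478 = 2^1*3^1*37^1*79^1*131^1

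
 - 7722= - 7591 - 131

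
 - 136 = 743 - 879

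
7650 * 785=6005250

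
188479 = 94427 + 94052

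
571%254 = 63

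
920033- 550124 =369909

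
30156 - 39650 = -9494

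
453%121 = 90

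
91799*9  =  826191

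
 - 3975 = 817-4792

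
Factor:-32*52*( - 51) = 84864 = 2^7*3^1*13^1*17^1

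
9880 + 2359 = 12239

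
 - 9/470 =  - 1 + 461/470 = - 0.02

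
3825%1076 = 597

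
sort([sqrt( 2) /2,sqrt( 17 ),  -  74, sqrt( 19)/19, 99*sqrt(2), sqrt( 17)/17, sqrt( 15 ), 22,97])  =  [ - 74, sqrt (19)/19,sqrt ( 17) /17, sqrt(2)/2,sqrt( 15 ),sqrt( 17), 22, 97, 99*sqrt( 2 )]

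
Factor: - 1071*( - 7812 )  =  2^2 * 3^4 * 7^2*17^1 * 31^1 = 8366652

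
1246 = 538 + 708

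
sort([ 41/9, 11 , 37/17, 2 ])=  [ 2, 37/17 , 41/9,11] 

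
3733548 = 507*7364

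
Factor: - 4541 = -19^1*239^1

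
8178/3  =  2726  =  2726.00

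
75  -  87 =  - 12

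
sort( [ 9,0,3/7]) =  [ 0,3/7,  9 ] 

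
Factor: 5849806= 2^1*43^1*251^1*271^1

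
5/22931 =5/22931 = 0.00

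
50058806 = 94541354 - 44482548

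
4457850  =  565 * 7890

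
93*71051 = 6607743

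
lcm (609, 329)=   28623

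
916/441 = 2+34/441 = 2.08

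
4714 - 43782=-39068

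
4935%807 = 93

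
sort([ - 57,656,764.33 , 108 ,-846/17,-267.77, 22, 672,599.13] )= [ - 267.77, - 57,  -  846/17, 22,108,  599.13, 656, 672 , 764.33] 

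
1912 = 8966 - 7054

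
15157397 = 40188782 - 25031385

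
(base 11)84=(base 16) 5c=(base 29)35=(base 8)134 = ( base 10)92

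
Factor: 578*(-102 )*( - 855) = 50407380 = 2^2 * 3^3 * 5^1 * 17^3*19^1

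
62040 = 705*88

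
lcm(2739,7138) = 235554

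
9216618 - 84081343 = - 74864725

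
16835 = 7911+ 8924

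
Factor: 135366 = 2^1*3^1 * 7^1 *11^1*293^1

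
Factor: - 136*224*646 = - 19679744 = - 2^9*7^1*17^2*19^1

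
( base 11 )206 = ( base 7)503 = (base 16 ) f8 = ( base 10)248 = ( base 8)370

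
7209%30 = 9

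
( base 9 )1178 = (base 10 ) 881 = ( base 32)RH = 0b1101110001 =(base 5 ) 12011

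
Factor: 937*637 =7^2 * 13^1*937^1  =  596869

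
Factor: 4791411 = 3^2*532379^1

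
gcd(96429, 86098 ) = 1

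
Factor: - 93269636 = -2^2*359^1*64951^1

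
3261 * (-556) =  - 1813116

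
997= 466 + 531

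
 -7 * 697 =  - 4879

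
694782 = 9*77198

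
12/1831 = 12/1831= 0.01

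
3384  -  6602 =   -  3218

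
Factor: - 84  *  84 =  - 2^4*3^2*7^2  =  - 7056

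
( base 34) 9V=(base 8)521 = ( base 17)12E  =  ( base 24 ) E1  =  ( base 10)337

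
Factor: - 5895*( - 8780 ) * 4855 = 251285575500 = 2^2  *3^2 * 5^3*131^1 * 439^1 * 971^1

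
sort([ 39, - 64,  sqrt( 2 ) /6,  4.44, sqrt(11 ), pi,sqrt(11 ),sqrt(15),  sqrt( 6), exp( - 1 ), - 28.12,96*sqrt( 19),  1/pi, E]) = [ - 64, - 28.12,  sqrt( 2)/6 , 1/pi , exp( - 1 ), sqrt(6), E , pi,  sqrt( 11), sqrt(11 ),sqrt( 15 ), 4.44,  39, 96*sqrt(19) ]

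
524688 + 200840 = 725528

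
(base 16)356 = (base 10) 854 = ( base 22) 1GI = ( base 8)1526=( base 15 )3be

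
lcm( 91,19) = 1729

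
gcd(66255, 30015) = 15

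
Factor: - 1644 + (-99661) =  - 101305 =- 5^1*20261^1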